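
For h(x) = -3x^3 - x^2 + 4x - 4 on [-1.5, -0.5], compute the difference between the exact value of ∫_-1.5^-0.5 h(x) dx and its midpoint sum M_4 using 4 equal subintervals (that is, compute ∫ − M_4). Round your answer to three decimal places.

Exact integral: ∫_-1.5^-0.5 h(x) dx ≈ -5.33333.
M_4 = -5.375.
Error ≈ -5.33333 − (-5.375) ≈ 0.042.

0.042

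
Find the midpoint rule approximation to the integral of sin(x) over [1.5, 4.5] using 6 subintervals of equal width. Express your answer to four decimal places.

Δx = (4.5 − 1.5)/6 = 0.5.
Midpoints: 1.75, 2.25, 2.75, 3.25, 3.75, 4.25.
f(1.75) ≈ 0.9840, f(2.25) ≈ 0.7781, f(2.75) ≈ 0.3817, f(3.25) ≈ -0.1082, f(3.75) ≈ -0.5716, f(4.25) ≈ -0.8950.
Sum = Δx · [f(1.75) + f(2.25) + f(2.75) + ...].
Sum ≈ 0.2845.

0.2845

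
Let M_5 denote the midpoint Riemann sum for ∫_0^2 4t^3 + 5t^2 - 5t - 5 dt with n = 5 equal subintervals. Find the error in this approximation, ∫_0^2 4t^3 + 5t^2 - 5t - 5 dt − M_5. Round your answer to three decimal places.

Exact integral: ∫_0^2 f(t) dt ≈ 9.33333.
M_5 = 8.88.
Error ≈ 9.33333 − 8.88 ≈ 0.453.

0.453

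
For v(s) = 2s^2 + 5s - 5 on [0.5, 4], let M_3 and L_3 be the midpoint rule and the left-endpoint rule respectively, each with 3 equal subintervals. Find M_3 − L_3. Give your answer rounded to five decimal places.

26.20139

M_3 ≈ 63.6643519.
L_3 ≈ 37.4629630.
M_3 − L_3 ≈ 26.20139.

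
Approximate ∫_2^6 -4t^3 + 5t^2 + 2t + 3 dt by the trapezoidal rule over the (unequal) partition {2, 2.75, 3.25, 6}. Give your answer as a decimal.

Subinterval widths: 0.75, 0.5, 2.75.
f(2) = -5, f(2.75) = -36.875, f(3.25) = -75, f(6) = -669.
On each subinterval the trapezoid contributes (Δt_i/2)·[f(t_{i-1}) + f(t_i)].
Sum = -1066.671875.

-1066.671875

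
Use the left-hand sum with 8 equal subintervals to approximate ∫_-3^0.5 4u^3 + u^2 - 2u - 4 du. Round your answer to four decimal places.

-98.9980

Δu = (0.5 − (-3))/8 = 0.4375.
Left endpoints: -3, -2.5625, -2.125, -1.6875, -1.25, -0.8125, -0.375, 0.0625.
f(-3) = -97, f(-2.5625) = -61045/1024, f(-2.125) = -33.6171875, f(-1.6875) = -17407/1024, f(-1.25) = -7.75, f(-0.8125) = -3953/1024, f(-0.375) = -3.3203125, f(0.0625) = -4219/1024.
Sum = Δu · [f(-3) + f(-2.5625) + f(-2.125) + ...].
Sum ≈ -98.9980.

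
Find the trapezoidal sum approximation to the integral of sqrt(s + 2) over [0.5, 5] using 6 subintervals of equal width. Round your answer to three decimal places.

9.706

Δs = (5 − 0.5)/6 = 0.75.
f(0.5) ≈ 1.581, f(1.25) ≈ 1.803, f(2) ≈ 2.000, f(2.75) ≈ 2.179, f(3.5) ≈ 2.345, f(4.25) ≈ 2.500, f(5) ≈ 2.646.
T_6 = (Δs/2)·[f(s_0) + 2f(s_1) + ... + 2f(s_{5}) + f(s_6)].
Sum ≈ 9.706.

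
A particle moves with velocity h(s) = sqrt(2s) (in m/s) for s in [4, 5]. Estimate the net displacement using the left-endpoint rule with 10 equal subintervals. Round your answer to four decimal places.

2.9817

Δs = (5 − 4)/10 = 0.1.
Left endpoints: 4, 4.1, 4.2, 4.3, 4.4, 4.5, 4.6, 4.7, 4.8, 4.9.
h(4) ≈ 2.8284, h(4.1) ≈ 2.8636, h(4.2) ≈ 2.8983, h(4.3) ≈ 2.9326, h(4.4) ≈ 2.9665, h(4.5) ≈ 3.0000, h(4.6) ≈ 3.0332, h(4.7) ≈ 3.0659, h(4.8) ≈ 3.0984, h(4.9) ≈ 3.1305.
Sum = Δs · [h(4) + h(4.1) + h(4.2) + ...].
Sum ≈ 2.9817.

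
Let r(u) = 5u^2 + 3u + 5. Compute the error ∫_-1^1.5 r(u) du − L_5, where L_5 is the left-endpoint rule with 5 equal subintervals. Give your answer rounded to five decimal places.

2.91667

Exact integral: ∫_-1^1.5 r(u) du ≈ 21.6666667.
L_5 = 18.75.
Error ≈ 21.6666667 − 18.75 ≈ 2.91667.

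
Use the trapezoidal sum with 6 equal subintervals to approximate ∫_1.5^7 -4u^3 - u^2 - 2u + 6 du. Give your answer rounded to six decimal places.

-2562.949074

Δu = (7 − 1.5)/6 = 11/12.
f(1.5) = -12.75, f(29/12) = -3301/54, f(10/3) = -4318/27, f(4.25) = -327.625, f(31/6) = -62933/108, f(73/12) = -101917/108, f(7) = -1429.
T_6 = (Δu/2)·[f(u_0) + 2f(u_1) + ... + 2f(u_{5}) + f(u_6)].
Sum ≈ -2562.949074.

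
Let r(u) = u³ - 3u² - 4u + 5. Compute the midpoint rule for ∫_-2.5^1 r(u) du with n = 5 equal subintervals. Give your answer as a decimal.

Δu = (1 − (-2.5))/5 = 0.7.
Midpoints: -2.15, -1.45, -0.75, -0.05, 0.65.
r(-2.15) = -10.205875, r(-1.45) = 1.443875, r(-0.75) = 5.890625, r(-0.05) = 5.192375, r(0.65) = 1.407125.
Sum = Δu · [r(-2.15) + r(-1.45) + r(-0.75) + r(-0.05) + r(0.65)].
Sum = 2.6096875.

2.6096875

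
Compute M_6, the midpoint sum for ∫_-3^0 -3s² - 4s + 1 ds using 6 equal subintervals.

-5.8125

Δs = (0 − (-3))/6 = 0.5.
Midpoints: -2.75, -2.25, -1.75, -1.25, -0.75, -0.25.
f(-2.75) = -10.6875, f(-2.25) = -5.1875, f(-1.75) = -1.1875, f(-1.25) = 1.3125, f(-0.75) = 2.3125, f(-0.25) = 1.8125.
Sum = Δs · [f(-2.75) + f(-2.25) + f(-1.75) + ...].
Sum = -5.8125.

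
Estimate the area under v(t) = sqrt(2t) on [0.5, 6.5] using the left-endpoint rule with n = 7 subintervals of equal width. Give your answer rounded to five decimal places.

14.13142

Δt = (6.5 − 0.5)/7 = 6/7.
Left endpoints: 0.5, 19/14, 31/14, 43/14, 55/14, 67/14, 79/14.
v(0.5) ≈ 1.00000, v(19/14) ≈ 1.64751, v(31/14) ≈ 2.10442, v(43/14) ≈ 2.47848, v(55/14) ≈ 2.80306, v(67/14) ≈ 3.09377, v(79/14) ≈ 3.35942.
Sum = Δt · [v(0.5) + v(19/14) + v(31/14) + ...].
Sum ≈ 14.13142.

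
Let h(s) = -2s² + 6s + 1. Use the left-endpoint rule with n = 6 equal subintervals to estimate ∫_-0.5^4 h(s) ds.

9.84375

Δs = (4 − (-0.5))/6 = 0.75.
Left endpoints: -0.5, 0.25, 1, 1.75, 2.5, 3.25.
h(-0.5) = -2.5, h(0.25) = 2.375, h(1) = 5, h(1.75) = 5.375, h(2.5) = 3.5, h(3.25) = -0.625.
Sum = Δs · [h(-0.5) + h(0.25) + h(1) + ...].
Sum = 9.84375.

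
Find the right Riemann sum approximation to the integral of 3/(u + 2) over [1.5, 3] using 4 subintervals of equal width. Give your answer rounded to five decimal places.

1.02327

Δu = (3 − 1.5)/4 = 0.375.
Right endpoints: 1.875, 2.25, 2.625, 3.
f(1.875) = 24/31, f(2.25) = 12/17, f(2.625) = 24/37, f(3) = 0.6.
Sum = Δu · [f(1.875) + f(2.25) + f(2.625) + f(3)].
Sum ≈ 1.02327.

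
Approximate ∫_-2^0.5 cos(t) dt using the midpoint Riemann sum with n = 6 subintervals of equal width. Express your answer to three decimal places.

1.399

Δt = (0.5 − (-2))/6 = 5/12.
Midpoints: -43/24, -1.375, -23/24, -13/24, -0.125, 7/24.
f(-43/24) ≈ -0.219, f(-1.375) ≈ 0.195, f(-23/24) ≈ 0.575, f(-13/24) ≈ 0.857, f(-0.125) ≈ 0.992, f(7/24) ≈ 0.958.
Sum = Δt · [f(-43/24) + f(-1.375) + f(-23/24) + ...].
Sum ≈ 1.399.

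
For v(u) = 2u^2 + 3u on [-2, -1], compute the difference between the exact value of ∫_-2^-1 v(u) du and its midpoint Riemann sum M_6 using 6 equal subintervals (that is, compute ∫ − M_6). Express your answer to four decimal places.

Exact integral: ∫_-2^-1 v(u) du ≈ 0.166667.
M_6 ≈ 0.162037.
Error ≈ 0.166667 − 0.162037 ≈ 0.0046.

0.0046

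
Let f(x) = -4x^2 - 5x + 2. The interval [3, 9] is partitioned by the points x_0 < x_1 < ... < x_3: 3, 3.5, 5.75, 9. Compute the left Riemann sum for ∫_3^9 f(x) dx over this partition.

Subinterval widths: 0.5, 2.25, 3.25.
Left endpoints: 3, 3.5, 5.75.
f(3) = -49, f(3.5) = -64.5, f(5.75) = -159.
Sum = Σ Δx_i · f(x_i).
Sum = -686.375.

-686.375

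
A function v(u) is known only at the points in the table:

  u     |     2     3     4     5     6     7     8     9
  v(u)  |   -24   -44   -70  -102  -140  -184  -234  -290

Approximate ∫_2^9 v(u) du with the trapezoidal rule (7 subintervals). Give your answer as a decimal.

-931

Δu = 1.
T_7 = (1/2)·[(-24) + 2·(-44) + 2·(-70) + 2·(-102) + 2·(-140) + 2·(-184) + 2·(-234) + (-290)] = -931.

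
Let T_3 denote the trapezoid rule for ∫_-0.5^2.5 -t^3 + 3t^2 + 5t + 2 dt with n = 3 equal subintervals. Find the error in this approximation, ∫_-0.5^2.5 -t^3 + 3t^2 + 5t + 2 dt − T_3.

Exact integral: ∫_-0.5^2.5 f(t) dt = 27.
T_3 = 27.
Error = 27 − 27 = 0.

0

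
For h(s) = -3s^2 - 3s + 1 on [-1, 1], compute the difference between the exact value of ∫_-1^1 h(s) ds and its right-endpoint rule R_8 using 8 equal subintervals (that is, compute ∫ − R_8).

Exact integral: ∫_-1^1 h(s) ds = 0.
R_8 = -0.8125.
Error = 0 − (-0.8125) = 0.8125.

0.8125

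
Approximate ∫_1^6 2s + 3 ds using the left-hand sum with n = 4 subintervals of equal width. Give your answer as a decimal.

43.75

Δs = (6 − 1)/4 = 1.25.
Left endpoints: 1, 2.25, 3.5, 4.75.
f(1) = 5, f(2.25) = 7.5, f(3.5) = 10, f(4.75) = 12.5.
Sum = Δs · [f(1) + f(2.25) + f(3.5) + f(4.75)].
Sum = 43.75.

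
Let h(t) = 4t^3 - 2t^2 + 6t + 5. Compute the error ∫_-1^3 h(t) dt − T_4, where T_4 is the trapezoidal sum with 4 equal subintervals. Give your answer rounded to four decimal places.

Exact integral: ∫_-1^3 h(t) dt ≈ 105.333333.
T_4 = 112.
Error ≈ 105.333333 − 112 ≈ -6.6667.

-6.6667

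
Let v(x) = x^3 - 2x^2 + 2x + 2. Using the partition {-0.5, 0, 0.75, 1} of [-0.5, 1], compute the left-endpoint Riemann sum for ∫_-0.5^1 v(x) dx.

Subinterval widths: 0.5, 0.75, 0.25.
Left endpoints: -0.5, 0, 0.75.
v(-0.5) = 0.375, v(0) = 2, v(0.75) = 2.796875.
Sum = Σ Δx_i · v(x_i).
Sum = 2.38671875.

2.38671875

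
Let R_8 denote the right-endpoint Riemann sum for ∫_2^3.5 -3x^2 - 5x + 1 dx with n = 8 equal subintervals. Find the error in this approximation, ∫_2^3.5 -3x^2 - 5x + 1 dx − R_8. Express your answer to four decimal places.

Exact integral: ∫_2^3.5 f(x) dx = -54.
R_8 ≈ -57.049805.
Error ≈ -54 − (-57.049805) ≈ 3.0498.

3.0498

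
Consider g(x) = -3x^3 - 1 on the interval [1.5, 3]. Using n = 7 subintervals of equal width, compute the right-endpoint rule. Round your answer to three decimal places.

Δx = (3 − 1.5)/7 = 3/14.
Right endpoints: 12/7, 27/14, 15/7, 33/14, 18/7, 39/14, 3.
g(12/7) = -5527/343, g(27/14) = -61793/2744, g(15/7) = -10468/343, g(33/14) = -110555/2744, g(18/7) = -17839/343, g(39/14) = -180701/2744, g(3) = -82.
Sum = Δx · [g(12/7) + g(27/14) + g(15/7) + ...].
Sum ≈ -66.279.

-66.279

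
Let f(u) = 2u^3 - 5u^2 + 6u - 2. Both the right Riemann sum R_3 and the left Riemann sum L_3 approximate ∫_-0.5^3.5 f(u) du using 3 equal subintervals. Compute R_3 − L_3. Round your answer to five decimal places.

66.66667

R_3 ≈ 69.4074074.
L_3 ≈ 2.7407407.
R_3 − L_3 ≈ 66.66667.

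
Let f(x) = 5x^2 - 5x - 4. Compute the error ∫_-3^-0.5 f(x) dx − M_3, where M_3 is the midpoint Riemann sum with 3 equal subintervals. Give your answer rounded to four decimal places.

Exact integral: ∫_-3^-0.5 f(x) dx ≈ 56.666667.
M_3 ≈ 55.943287.
Error ≈ 56.666667 − 55.943287 ≈ 0.7234.

0.7234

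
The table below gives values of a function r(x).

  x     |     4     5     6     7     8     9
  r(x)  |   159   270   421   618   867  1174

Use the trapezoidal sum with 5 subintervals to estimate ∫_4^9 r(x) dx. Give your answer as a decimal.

Δx = 1.
T_5 = (1/2)·[159 + 2·270 + 2·421 + 2·618 + 2·867 + 1174] = 2842.5.

2842.5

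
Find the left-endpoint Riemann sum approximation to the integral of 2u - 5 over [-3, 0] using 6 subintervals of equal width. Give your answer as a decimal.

-25.5

Δu = (0 − (-3))/6 = 0.5.
Left endpoints: -3, -2.5, -2, -1.5, -1, -0.5.
f(-3) = -11, f(-2.5) = -10, f(-2) = -9, f(-1.5) = -8, f(-1) = -7, f(-0.5) = -6.
Sum = Δu · [f(-3) + f(-2.5) + f(-2) + ...].
Sum = -25.5.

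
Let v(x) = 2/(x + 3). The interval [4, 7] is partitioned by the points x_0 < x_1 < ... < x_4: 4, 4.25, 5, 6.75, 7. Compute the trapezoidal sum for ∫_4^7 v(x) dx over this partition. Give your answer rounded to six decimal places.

0.716274

Subinterval widths: 0.25, 0.75, 1.75, 0.25.
v(4) = 2/7, v(4.25) = 8/29, v(5) = 0.25, v(6.75) = 8/39, v(7) = 0.2.
On each subinterval the trapezoid contributes (Δx_i/2)·[v(x_{i-1}) + v(x_i)].
Sum ≈ 0.716274.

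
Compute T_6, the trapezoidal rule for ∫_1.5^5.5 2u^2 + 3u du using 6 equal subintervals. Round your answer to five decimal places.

Δu = (5.5 − 1.5)/6 = 2/3.
f(1.5) = 9, f(13/6) = 143/9, f(17/6) = 221/9, f(3.5) = 35, f(25/6) = 425/9, f(29/6) = 551/9, f(5.5) = 77.
T_6 = (Δu/2)·[f(u_0) + 2f(u_1) + ... + 2f(u_{5}) + f(u_6)].
Sum ≈ 151.25926.

151.25926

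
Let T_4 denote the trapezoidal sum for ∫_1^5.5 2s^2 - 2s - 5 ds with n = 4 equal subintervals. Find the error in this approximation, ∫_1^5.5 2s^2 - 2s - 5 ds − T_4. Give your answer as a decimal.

Exact integral: ∫_1^5.5 f(s) ds = 58.5.
T_4 = 60.3984375.
Error = 58.5 − 60.3984375 = -1.8984375.

-1.8984375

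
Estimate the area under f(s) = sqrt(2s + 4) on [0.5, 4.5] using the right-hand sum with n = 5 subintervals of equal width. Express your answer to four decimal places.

Δs = (4.5 − 0.5)/5 = 0.8.
Right endpoints: 1.3, 2.1, 2.9, 3.7, 4.5.
f(1.3) ≈ 2.5690, f(2.1) ≈ 2.8636, f(2.9) ≈ 3.1305, f(3.7) ≈ 3.3764, f(4.5) ≈ 3.6056.
Sum = Δs · [f(1.3) + f(2.1) + f(2.9) + f(3.7) + f(4.5)].
Sum ≈ 12.4360.

12.4360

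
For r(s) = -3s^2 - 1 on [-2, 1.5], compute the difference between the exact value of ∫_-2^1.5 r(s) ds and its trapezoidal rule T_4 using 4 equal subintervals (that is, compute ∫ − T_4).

1.33984375

Exact integral: ∫_-2^1.5 r(s) ds = -14.875.
T_4 = -16.21484375.
Error = -14.875 − (-16.21484375) = 1.33984375.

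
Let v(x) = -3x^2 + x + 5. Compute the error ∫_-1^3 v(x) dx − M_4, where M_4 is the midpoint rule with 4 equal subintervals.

-1

Exact integral: ∫_-1^3 v(x) dx = -4.
M_4 = -3.
Error = -4 − (-3) = -1.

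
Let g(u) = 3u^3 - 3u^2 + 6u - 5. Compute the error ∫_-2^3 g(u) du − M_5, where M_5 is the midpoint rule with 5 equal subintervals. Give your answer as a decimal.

0.625

Exact integral: ∫_-2^3 g(u) du = 3.75.
M_5 = 3.125.
Error = 3.75 − 3.125 = 0.625.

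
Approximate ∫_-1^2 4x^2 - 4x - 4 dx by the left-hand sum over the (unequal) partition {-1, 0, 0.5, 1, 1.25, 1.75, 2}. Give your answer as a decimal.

-2.5625

Subinterval widths: 1, 0.5, 0.5, 0.25, 0.5, 0.25.
Left endpoints: -1, 0, 0.5, 1, 1.25, 1.75.
f(-1) = 4, f(0) = -4, f(0.5) = -5, f(1) = -4, f(1.25) = -2.75, f(1.75) = 1.25.
Sum = Σ Δx_i · f(x_i).
Sum = -2.5625.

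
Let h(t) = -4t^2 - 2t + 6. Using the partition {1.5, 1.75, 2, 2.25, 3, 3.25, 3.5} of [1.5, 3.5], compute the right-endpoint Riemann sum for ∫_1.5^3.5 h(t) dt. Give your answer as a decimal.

Subinterval widths: 0.25, 0.25, 0.25, 0.75, 0.25, 0.25.
Right endpoints: 1.75, 2, 2.25, 3, 3.25, 3.5.
h(1.75) = -9.75, h(2) = -14, h(2.25) = -18.75, h(3) = -36, h(3.25) = -42.75, h(3.5) = -50.
Sum = Σ Δt_i · h(t_i).
Sum = -60.8125.

-60.8125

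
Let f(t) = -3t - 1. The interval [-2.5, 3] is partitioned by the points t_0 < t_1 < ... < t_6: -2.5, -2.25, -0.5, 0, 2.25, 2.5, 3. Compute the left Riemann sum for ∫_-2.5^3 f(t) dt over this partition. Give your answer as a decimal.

Subinterval widths: 0.25, 1.75, 0.5, 2.25, 0.25, 0.5.
Left endpoints: -2.5, -2.25, -0.5, 0, 2.25, 2.5.
f(-2.5) = 6.5, f(-2.25) = 5.75, f(-0.5) = 0.5, f(0) = -1, f(2.25) = -7.75, f(2.5) = -8.5.
Sum = Σ Δt_i · f(t_i).
Sum = 3.5.

3.5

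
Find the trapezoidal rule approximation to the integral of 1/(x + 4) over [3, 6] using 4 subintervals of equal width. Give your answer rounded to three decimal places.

0.357

Δx = (6 − 3)/4 = 0.75.
f(3) = 1/7, f(3.75) = 4/31, f(4.5) = 2/17, f(5.25) = 4/37, f(6) = 0.1.
T_4 = (Δx/2)·[f(x_0) + 2f(x_1) + 2f(x_2) + 2f(x_3) + f(x_4)].
Sum ≈ 0.357.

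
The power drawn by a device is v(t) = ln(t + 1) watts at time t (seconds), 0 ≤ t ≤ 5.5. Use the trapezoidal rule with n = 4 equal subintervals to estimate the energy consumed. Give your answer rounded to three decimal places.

6.541

Δt = (5.5 − 0)/4 = 1.375.
v(0) ≈ 0.000, v(1.375) ≈ 0.865, v(2.75) ≈ 1.322, v(4.125) ≈ 1.634, v(5.5) ≈ 1.872.
T_4 = (Δt/2)·[v(t_0) + 2v(t_1) + 2v(t_2) + 2v(t_3) + v(t_4)].
Sum ≈ 6.541.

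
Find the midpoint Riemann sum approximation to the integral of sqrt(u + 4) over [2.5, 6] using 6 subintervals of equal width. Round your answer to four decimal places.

10.0345

Δu = (6 − 2.5)/6 = 7/12.
Midpoints: 67/24, 3.375, 95/24, 109/24, 5.125, 137/24.
f(67/24) ≈ 2.6061, f(3.375) ≈ 2.7157, f(95/24) ≈ 2.8211, f(109/24) ≈ 2.9226, f(5.125) ≈ 3.0208, f(137/24) ≈ 3.1158.
Sum = Δu · [f(67/24) + f(3.375) + f(95/24) + ...].
Sum ≈ 10.0345.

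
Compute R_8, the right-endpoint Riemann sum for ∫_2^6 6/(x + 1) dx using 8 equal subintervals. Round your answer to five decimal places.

Δx = (6 − 2)/8 = 0.5.
Right endpoints: 2.5, 3, 3.5, 4, 4.5, 5, 5.5, 6.
f(2.5) = 12/7, f(3) = 1.5, f(3.5) = 4/3, f(4) = 1.2, f(4.5) = 12/11, f(5) = 1, f(5.5) = 12/13, f(6) = 6/7.
Sum = Δx · [f(2.5) + f(3) + f(3.5) + ...].
Sum ≈ 4.80937.

4.80937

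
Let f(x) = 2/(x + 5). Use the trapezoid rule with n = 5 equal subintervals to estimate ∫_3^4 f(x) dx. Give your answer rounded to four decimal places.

0.2356

Δx = (4 − 3)/5 = 0.2.
f(3) = 0.25, f(3.2) = 10/41, f(3.4) = 5/21, f(3.6) = 10/43, f(3.8) = 5/22, f(4) = 2/9.
T_5 = (Δx/2)·[f(x_0) + 2f(x_1) + ... + 2f(x_{4}) + f(x_5)].
Sum ≈ 0.2356.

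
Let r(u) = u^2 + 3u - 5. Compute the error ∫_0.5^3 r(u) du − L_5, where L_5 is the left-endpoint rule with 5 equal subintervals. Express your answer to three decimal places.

3.958

Exact integral: ∫_0.5^3 r(u) du ≈ 9.58333.
L_5 = 5.625.
Error ≈ 9.58333 − 5.625 ≈ 3.958.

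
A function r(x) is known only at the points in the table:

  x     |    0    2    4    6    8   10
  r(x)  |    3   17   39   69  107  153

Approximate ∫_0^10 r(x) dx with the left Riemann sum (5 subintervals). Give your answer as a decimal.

470

Δx = 2.
Sum = 2·[3 + 17 + 39 + 69 + 107] = 470.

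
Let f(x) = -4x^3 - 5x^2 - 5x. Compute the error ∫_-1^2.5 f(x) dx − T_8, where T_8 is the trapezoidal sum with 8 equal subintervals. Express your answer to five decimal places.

1.56315

Exact integral: ∫_-1^2.5 f(x) dx ≈ -78.8958333.
T_8 ≈ -80.4589844.
Error ≈ -78.8958333 − (-80.4589844) ≈ 1.56315.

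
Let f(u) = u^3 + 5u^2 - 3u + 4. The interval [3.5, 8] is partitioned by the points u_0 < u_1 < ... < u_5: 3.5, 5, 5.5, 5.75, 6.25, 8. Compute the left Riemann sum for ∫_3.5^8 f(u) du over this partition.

1256.53515625

Subinterval widths: 1.5, 0.5, 0.25, 0.5, 1.75.
Left endpoints: 3.5, 5, 5.5, 5.75, 6.25.
f(3.5) = 97.625, f(5) = 239, f(5.5) = 305.125, f(5.75) = 342.171875, f(6.25) = 424.703125.
Sum = Σ Δu_i · f(u_i).
Sum = 1256.53515625.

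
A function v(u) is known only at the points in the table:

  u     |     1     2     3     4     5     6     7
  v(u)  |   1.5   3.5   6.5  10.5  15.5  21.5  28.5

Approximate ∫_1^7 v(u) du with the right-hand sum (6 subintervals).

86

Δu = 1.
Sum = 1·[3.5 + 6.5 + 10.5 + 15.5 + 21.5 + 28.5] = 86.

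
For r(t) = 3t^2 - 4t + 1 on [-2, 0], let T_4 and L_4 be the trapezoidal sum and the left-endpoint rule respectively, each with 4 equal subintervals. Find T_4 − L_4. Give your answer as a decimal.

T_4 = 18.25.
L_4 = 23.25.
T_4 − L_4 = -5.

-5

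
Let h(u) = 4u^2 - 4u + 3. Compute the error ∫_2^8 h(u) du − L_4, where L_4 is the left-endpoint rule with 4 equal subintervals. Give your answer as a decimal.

Exact integral: ∫_2^8 h(u) du = 570.
L_4 = 417.
Error = 570 − 417 = 153.

153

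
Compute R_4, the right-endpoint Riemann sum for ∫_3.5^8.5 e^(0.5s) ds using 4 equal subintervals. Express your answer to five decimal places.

Δs = (8.5 − 3.5)/4 = 1.25.
Right endpoints: 4.75, 6, 7.25, 8.5.
f(4.75) ≈ 10.75101, f(6) ≈ 20.08554, f(7.25) ≈ 37.52472, f(8.5) ≈ 70.10541.
Sum = Δs · [f(4.75) + f(6) + f(7.25) + f(8.5)].
Sum ≈ 173.08336.

173.08336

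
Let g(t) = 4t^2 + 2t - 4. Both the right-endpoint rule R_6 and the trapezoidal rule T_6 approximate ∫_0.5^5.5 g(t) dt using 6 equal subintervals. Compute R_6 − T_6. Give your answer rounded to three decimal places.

R_6 ≈ 288.14815.
T_6 ≈ 233.98148.
R_6 − T_6 ≈ 54.167.

54.167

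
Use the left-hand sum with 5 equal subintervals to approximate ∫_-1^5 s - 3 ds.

Δs = (5 − (-1))/5 = 1.2.
Left endpoints: -1, 0.2, 1.4, 2.6, 3.8.
f(-1) = -4, f(0.2) = -2.8, f(1.4) = -1.6, f(2.6) = -0.4, f(3.8) = 0.8.
Sum = Δs · [f(-1) + f(0.2) + f(1.4) + f(2.6) + f(3.8)].
Sum = -9.6.

-9.6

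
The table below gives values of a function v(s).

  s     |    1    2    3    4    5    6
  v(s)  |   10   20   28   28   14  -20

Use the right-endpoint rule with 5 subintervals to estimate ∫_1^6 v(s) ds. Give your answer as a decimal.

70

Δs = 1.
Sum = 1·[20 + 28 + 28 + 14 + (-20)] = 70.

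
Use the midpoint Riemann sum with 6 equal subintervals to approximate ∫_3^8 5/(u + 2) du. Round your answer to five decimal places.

Δu = (8 − 3)/6 = 5/6.
Midpoints: 41/12, 4.25, 61/12, 71/12, 6.75, 91/12.
f(41/12) = 12/13, f(4.25) = 0.8, f(61/12) = 12/17, f(71/12) = 12/19, f(6.75) = 4/7, f(91/12) = 12/23.
Sum = Δu · [f(41/12) + f(4.25) + f(61/12) + ...].
Sum ≈ 3.46142.

3.46142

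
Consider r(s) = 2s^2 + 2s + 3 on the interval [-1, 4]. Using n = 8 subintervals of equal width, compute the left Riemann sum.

61.484375

Δs = (4 − (-1))/8 = 0.625.
Left endpoints: -1, -0.375, 0.25, 0.875, 1.5, 2.125, 2.75, 3.375.
r(-1) = 3, r(-0.375) = 2.53125, r(0.25) = 3.625, r(0.875) = 6.28125, r(1.5) = 10.5, r(2.125) = 16.28125, r(2.75) = 23.625, r(3.375) = 32.53125.
Sum = Δs · [r(-1) + r(-0.375) + r(0.25) + ...].
Sum = 61.484375.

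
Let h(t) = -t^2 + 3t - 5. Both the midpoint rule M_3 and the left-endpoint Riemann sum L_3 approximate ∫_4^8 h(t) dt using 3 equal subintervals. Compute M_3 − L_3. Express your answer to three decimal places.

-22.222

M_3 ≈ -96.74074.
L_3 ≈ -74.51852.
M_3 − L_3 ≈ -22.222.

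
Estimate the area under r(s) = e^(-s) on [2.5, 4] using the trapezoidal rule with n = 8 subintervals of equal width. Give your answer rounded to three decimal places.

0.064

Δs = (4 − 2.5)/8 = 0.1875.
r(2.5) ≈ 0.082, r(2.6875) ≈ 0.068, r(2.875) ≈ 0.056, r(3.0625) ≈ 0.047, r(3.25) ≈ 0.039, r(3.4375) ≈ 0.032, r(3.625) ≈ 0.027, r(3.8125) ≈ 0.022, r(4) ≈ 0.018.
T_8 = (Δs/2)·[r(s_0) + 2r(s_1) + ... + 2r(s_{7}) + r(s_8)].
Sum ≈ 0.064.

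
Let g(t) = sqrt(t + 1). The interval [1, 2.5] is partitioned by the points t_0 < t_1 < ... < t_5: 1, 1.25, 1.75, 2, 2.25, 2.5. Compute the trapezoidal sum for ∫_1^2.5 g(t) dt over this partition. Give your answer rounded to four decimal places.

2.4787

Subinterval widths: 0.25, 0.5, 0.25, 0.25, 0.25.
g(1) ≈ 1.4142, g(1.25) ≈ 1.5000, g(1.75) ≈ 1.6583, g(2) ≈ 1.7321, g(2.25) ≈ 1.8028, g(2.5) ≈ 1.8708.
On each subinterval the trapezoid contributes (Δt_i/2)·[g(t_{i-1}) + g(t_i)].
Sum ≈ 2.4787.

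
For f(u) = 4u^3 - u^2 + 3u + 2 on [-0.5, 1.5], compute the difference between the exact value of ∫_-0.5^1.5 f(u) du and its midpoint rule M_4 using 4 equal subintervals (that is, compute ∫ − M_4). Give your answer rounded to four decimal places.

0.2083

Exact integral: ∫_-0.5^1.5 f(u) du ≈ 10.833333.
M_4 = 10.625.
Error ≈ 10.833333 − 10.625 ≈ 0.2083.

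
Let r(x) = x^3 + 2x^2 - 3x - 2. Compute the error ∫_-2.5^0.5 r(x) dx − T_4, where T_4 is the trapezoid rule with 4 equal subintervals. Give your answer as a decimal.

0.28125

Exact integral: ∫_-2.5^0.5 r(x) dx = 3.75.
T_4 = 3.46875.
Error = 3.75 − 3.46875 = 0.28125.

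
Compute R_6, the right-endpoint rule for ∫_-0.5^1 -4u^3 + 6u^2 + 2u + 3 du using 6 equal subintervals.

Δu = (1 − (-0.5))/6 = 0.25.
Right endpoints: -0.25, 0, 0.25, 0.5, 0.75, 1.
f(-0.25) = 2.9375, f(0) = 3, f(0.25) = 3.8125, f(0.5) = 5, f(0.75) = 6.1875, f(1) = 7.
Sum = Δu · [f(-0.25) + f(0) + f(0.25) + ...].
Sum = 6.984375.

6.984375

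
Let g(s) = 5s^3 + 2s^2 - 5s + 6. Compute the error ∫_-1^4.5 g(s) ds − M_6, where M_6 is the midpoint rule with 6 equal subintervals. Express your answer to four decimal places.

10.8798

Exact integral: ∫_-1^4.5 g(s) ds ≈ 557.619792.
M_6 ≈ 546.739945.
Error ≈ 557.619792 − 546.739945 ≈ 10.8798.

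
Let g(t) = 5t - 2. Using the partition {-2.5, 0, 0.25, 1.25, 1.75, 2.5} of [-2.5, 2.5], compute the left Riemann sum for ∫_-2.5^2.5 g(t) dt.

Subinterval widths: 2.5, 0.25, 1, 0.5, 0.75.
Left endpoints: -2.5, 0, 0.25, 1.25, 1.75.
g(-2.5) = -14.5, g(0) = -2, g(0.25) = -0.75, g(1.25) = 4.25, g(1.75) = 6.75.
Sum = Σ Δt_i · g(t_i).
Sum = -30.3125.

-30.3125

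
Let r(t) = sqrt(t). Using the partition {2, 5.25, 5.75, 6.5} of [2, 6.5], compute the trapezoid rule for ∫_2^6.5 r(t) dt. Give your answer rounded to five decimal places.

Subinterval widths: 3.25, 0.5, 0.75.
r(2) ≈ 1.41421, r(5.25) ≈ 2.29129, r(5.75) ≈ 2.39792, r(6.5) ≈ 2.54951.
On each subinterval the trapezoid contributes (Δt_i/2)·[r(t_{i-1}) + r(t_i)].
Sum ≈ 9.04903.

9.04903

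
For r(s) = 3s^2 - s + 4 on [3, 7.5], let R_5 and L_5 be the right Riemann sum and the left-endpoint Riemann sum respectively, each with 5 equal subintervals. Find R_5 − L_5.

123.525

R_5 = 452.835.
L_5 = 329.31.
R_5 − L_5 = 123.525.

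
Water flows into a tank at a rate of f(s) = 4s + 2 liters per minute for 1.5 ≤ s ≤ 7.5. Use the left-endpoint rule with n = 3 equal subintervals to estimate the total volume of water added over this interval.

96

Δs = (7.5 − 1.5)/3 = 2.
Left endpoints: 1.5, 3.5, 5.5.
f(1.5) = 8, f(3.5) = 16, f(5.5) = 24.
Sum = Δs · [f(1.5) + f(3.5) + f(5.5)].
Sum = 96.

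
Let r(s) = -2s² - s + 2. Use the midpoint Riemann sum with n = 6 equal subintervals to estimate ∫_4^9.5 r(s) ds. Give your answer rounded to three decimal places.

Δs = (9.5 − 4)/6 = 11/12.
Midpoints: 107/24, 5.375, 151/24, 173/24, 8.125, 217/24.
r(107/24) = -12157/288, r(5.375) = -61.15625, r(151/24) = -24037/288, r(173/24) = -31429/288, r(8.125) = -138.15625, r(217/24) = -49117/288.
Sum = Δs · [r(107/24) + r(5.375) + r(151/24) + ...].
Sum ≈ -554.271.

-554.271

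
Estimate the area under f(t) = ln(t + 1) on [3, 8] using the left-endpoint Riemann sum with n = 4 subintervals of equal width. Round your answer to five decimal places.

8.70502

Δt = (8 − 3)/4 = 1.25.
Left endpoints: 3, 4.25, 5.5, 6.75.
f(3) ≈ 1.38629, f(4.25) ≈ 1.65823, f(5.5) ≈ 1.87180, f(6.75) ≈ 2.04769.
Sum = Δt · [f(3) + f(4.25) + f(5.5) + f(6.75)].
Sum ≈ 8.70502.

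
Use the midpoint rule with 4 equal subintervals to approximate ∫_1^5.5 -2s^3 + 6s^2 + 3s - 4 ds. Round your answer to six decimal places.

-93.999023

Δs = (5.5 − 1)/4 = 1.125.
Midpoints: 1.5625, 2.6875, 3.8125, 4.9375.
f(1.5625) = 15783/2048, f(2.6875) = 17565/2048, f(3.8125) = -33141/2048, f(4.9375) = -171327/2048.
Sum = Δs · [f(1.5625) + f(2.6875) + f(3.8125) + f(4.9375)].
Sum ≈ -93.999023.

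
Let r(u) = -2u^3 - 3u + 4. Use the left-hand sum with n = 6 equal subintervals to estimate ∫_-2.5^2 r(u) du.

Δu = (2 − (-2.5))/6 = 0.75.
Left endpoints: -2.5, -1.75, -1, -0.25, 0.5, 1.25.
r(-2.5) = 42.75, r(-1.75) = 19.96875, r(-1) = 9, r(-0.25) = 4.78125, r(0.5) = 2.25, r(1.25) = -3.65625.
Sum = Δu · [r(-2.5) + r(-1.75) + r(-1) + ...].
Sum = 56.3203125.

56.3203125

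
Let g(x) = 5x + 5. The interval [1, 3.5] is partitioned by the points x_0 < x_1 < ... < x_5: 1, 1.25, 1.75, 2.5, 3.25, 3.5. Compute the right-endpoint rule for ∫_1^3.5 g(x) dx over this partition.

44.375

Subinterval widths: 0.25, 0.5, 0.75, 0.75, 0.25.
Right endpoints: 1.25, 1.75, 2.5, 3.25, 3.5.
g(1.25) = 11.25, g(1.75) = 13.75, g(2.5) = 17.5, g(3.25) = 21.25, g(3.5) = 22.5.
Sum = Σ Δx_i · g(x_i).
Sum = 44.375.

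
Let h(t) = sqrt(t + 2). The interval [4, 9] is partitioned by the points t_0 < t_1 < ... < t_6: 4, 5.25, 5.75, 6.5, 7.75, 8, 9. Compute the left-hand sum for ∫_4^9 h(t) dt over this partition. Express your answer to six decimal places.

Subinterval widths: 1.25, 0.5, 0.75, 1.25, 0.25, 1.
Left endpoints: 4, 5.25, 5.75, 6.5, 7.75, 8.
h(4) ≈ 2.449490, h(5.25) ≈ 2.692582, h(5.75) ≈ 2.783882, h(6.5) ≈ 2.915476, h(7.75) ≈ 3.122499, h(8) ≈ 3.162278.
Sum = Σ Δt_i · h(t_i).
Sum ≈ 14.083312.

14.083312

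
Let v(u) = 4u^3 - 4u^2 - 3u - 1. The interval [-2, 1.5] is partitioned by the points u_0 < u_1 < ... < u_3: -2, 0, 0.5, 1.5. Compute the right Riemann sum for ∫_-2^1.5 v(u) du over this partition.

-4.5

Subinterval widths: 2, 0.5, 1.
Right endpoints: 0, 0.5, 1.5.
v(0) = -1, v(0.5) = -3, v(1.5) = -1.
Sum = Σ Δu_i · v(u_i).
Sum = -4.5.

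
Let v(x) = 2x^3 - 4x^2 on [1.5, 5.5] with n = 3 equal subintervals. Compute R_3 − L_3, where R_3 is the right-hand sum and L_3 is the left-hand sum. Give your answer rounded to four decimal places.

285.3333

R_3 ≈ 400.481481.
L_3 ≈ 115.148148.
R_3 − L_3 ≈ 285.3333.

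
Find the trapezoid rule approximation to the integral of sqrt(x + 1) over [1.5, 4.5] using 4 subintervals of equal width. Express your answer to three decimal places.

5.959

Δx = (4.5 − 1.5)/4 = 0.75.
f(1.5) ≈ 1.581, f(2.25) ≈ 1.803, f(3) ≈ 2.000, f(3.75) ≈ 2.179, f(4.5) ≈ 2.345.
T_4 = (Δx/2)·[f(x_0) + 2f(x_1) + 2f(x_2) + 2f(x_3) + f(x_4)].
Sum ≈ 5.959.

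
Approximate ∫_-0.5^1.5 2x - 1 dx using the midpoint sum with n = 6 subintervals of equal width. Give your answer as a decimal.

0

Δx = (1.5 − (-0.5))/6 = 1/3.
Midpoints: -1/3, 0, 1/3, 2/3, 1, 4/3.
f(-1/3) = -5/3, f(0) = -1, f(1/3) = -1/3, f(2/3) = 1/3, f(1) = 1, f(4/3) = 5/3.
Sum = Δx · [f(-1/3) + f(0) + f(1/3) + ...].
Sum = 0.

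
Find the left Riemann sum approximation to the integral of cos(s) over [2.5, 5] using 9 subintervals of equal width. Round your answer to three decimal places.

Δs = (5 − 2.5)/9 = 5/18.
Left endpoints: 2.5, 25/9, 55/18, 10/3, 65/18, 35/9, 25/6, 40/9, 85/18.
f(2.5) ≈ -0.801, f(25/9) ≈ -0.935, f(55/18) ≈ -0.996, f(10/3) ≈ -0.982, f(65/18) ≈ -0.892, f(35/9) ≈ -0.734, f(25/6) ≈ -0.519, f(40/9) ≈ -0.265, f(85/18) ≈ 0.010.
Sum = Δs · [f(2.5) + f(25/9) + f(55/18) + ...].
Sum ≈ -1.698.

-1.698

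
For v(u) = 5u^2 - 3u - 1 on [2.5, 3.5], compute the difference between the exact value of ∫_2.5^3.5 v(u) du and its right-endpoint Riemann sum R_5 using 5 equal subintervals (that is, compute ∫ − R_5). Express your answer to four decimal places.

-2.7333

Exact integral: ∫_2.5^3.5 v(u) du ≈ 35.416667.
R_5 = 38.15.
Error ≈ 35.416667 − 38.15 ≈ -2.7333.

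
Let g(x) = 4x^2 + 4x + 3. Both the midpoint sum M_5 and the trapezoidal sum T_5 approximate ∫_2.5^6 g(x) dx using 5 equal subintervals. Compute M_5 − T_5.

M_5 = 336.595.
T_5 = 338.31.
M_5 − T_5 = -1.715.

-1.715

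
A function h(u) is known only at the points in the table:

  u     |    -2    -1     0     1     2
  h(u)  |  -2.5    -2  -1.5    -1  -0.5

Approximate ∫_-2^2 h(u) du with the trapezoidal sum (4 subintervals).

-6

Δu = 1.
T_4 = (1/2)·[(-2.5) + 2·(-2) + 2·(-1.5) + 2·(-1) + (-0.5)] = -6.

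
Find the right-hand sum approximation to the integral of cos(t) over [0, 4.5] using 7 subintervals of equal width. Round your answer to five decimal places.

-1.33282

Δt = (4.5 − 0)/7 = 9/14.
Right endpoints: 9/14, 9/7, 27/14, 18/7, 45/14, 27/7, 4.5.
f(9/14) ≈ 0.80039, f(9/7) ≈ 0.28124, f(27/14) ≈ -0.35019, f(18/7) ≈ -0.84181, f(45/14) ≈ -0.99736, f(27/7) ≈ -0.75473, f(4.5) ≈ -0.21080.
Sum = Δt · [f(9/14) + f(9/7) + f(27/14) + ...].
Sum ≈ -1.33282.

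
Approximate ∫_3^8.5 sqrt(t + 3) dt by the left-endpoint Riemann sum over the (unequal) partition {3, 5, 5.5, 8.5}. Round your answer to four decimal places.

Subinterval widths: 2, 0.5, 3.
Left endpoints: 3, 5, 5.5.
f(3) ≈ 2.4495, f(5) ≈ 2.8284, f(5.5) ≈ 2.9155.
Sum = Σ Δt_i · f(t_i).
Sum ≈ 15.0596.

15.0596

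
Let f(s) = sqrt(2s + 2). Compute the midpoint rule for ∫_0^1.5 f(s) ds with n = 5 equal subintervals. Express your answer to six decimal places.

2.784941

Δs = (1.5 − 0)/5 = 0.3.
Midpoints: 0.15, 0.45, 0.75, 1.05, 1.35.
f(0.15) ≈ 1.516575, f(0.45) ≈ 1.702939, f(0.75) ≈ 1.870829, f(1.05) ≈ 2.024846, f(1.35) ≈ 2.167948.
Sum = Δs · [f(0.15) + f(0.45) + f(0.75) + f(1.05) + f(1.35)].
Sum ≈ 2.784941.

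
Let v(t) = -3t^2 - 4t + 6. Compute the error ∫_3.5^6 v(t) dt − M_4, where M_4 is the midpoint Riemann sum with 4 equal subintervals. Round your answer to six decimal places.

-0.244141

Exact integral: ∫_3.5^6 v(t) dt = -205.625.
M_4 ≈ -205.38085938.
Error ≈ -205.625 − (-205.38085938) ≈ -0.244141.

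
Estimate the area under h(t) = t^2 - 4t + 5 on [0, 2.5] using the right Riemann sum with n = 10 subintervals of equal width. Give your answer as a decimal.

4.765625

Δt = (2.5 − 0)/10 = 0.25.
Right endpoints: 0.25, 0.5, 0.75, 1, 1.25, 1.5, 1.75, 2, 2.25, 2.5.
h(0.25) = 4.0625, h(0.5) = 3.25, h(0.75) = 2.5625, h(1) = 2, h(1.25) = 1.5625, h(1.5) = 1.25, h(1.75) = 1.0625, h(2) = 1, h(2.25) = 1.0625, h(2.5) = 1.25.
Sum = Δt · [h(0.25) + h(0.5) + h(0.75) + ...].
Sum = 4.765625.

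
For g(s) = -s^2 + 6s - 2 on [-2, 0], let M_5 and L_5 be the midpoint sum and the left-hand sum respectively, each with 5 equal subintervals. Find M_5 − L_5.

M_5 = -18.64.
L_5 = -21.92.
M_5 − L_5 = 3.28.

3.28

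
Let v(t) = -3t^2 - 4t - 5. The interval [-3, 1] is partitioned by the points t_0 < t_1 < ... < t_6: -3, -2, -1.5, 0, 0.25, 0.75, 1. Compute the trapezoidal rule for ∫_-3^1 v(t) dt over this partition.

-34.328125

Subinterval widths: 1, 0.5, 1.5, 0.25, 0.5, 0.25.
v(-3) = -20, v(-2) = -9, v(-1.5) = -5.75, v(0) = -5, v(0.25) = -6.1875, v(0.75) = -9.6875, v(1) = -12.
On each subinterval the trapezoid contributes (Δt_i/2)·[v(t_{i-1}) + v(t_i)].
Sum = -34.328125.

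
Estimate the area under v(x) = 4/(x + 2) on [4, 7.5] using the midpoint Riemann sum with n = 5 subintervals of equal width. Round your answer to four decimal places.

1.8368

Δx = (7.5 − 4)/5 = 0.7.
Midpoints: 4.35, 5.05, 5.75, 6.45, 7.15.
v(4.35) = 80/127, v(5.05) = 80/141, v(5.75) = 16/31, v(6.45) = 80/169, v(7.15) = 80/183.
Sum = Δx · [v(4.35) + v(5.05) + v(5.75) + v(6.45) + v(7.15)].
Sum ≈ 1.8368.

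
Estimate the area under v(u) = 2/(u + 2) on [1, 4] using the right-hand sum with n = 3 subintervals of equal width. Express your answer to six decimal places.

1.233333

Δu = (4 − 1)/3 = 1.
Right endpoints: 2, 3, 4.
v(2) = 0.5, v(3) = 0.4, v(4) = 1/3.
Sum = Δu · [v(2) + v(3) + v(4)].
Sum ≈ 1.233333.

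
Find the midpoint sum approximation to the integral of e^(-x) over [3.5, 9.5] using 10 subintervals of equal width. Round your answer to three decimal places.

0.030

Δx = (9.5 − 3.5)/10 = 0.6.
Midpoints: 3.8, 4.4, 5, 5.6, 6.2, 6.8, 7.4, 8, 8.6, 9.2.
f(3.8) ≈ 0.022, f(4.4) ≈ 0.012, f(5) ≈ 0.007, f(5.6) ≈ 0.004, f(6.2) ≈ 0.002, f(6.8) ≈ 0.001, f(7.4) ≈ 0.001, f(8) ≈ 0.000, f(8.6) ≈ 0.000, f(9.2) ≈ 0.000.
Sum = Δx · [f(3.8) + f(4.4) + f(5) + ...].
Sum ≈ 0.030.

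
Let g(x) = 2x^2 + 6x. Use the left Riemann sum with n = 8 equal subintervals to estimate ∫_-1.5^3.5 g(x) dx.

45.859375

Δx = (3.5 − (-1.5))/8 = 0.625.
Left endpoints: -1.5, -0.875, -0.25, 0.375, 1, 1.625, 2.25, 2.875.
g(-1.5) = -4.5, g(-0.875) = -3.71875, g(-0.25) = -1.375, g(0.375) = 2.53125, g(1) = 8, g(1.625) = 15.03125, g(2.25) = 23.625, g(2.875) = 33.78125.
Sum = Δx · [g(-1.5) + g(-0.875) + g(-0.25) + ...].
Sum = 45.859375.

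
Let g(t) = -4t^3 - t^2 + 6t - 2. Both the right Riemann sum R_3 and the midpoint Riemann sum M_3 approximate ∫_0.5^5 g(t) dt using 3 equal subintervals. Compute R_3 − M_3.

-459

R_3 = -1031.625.
M_3 = -572.625.
R_3 − M_3 = -459.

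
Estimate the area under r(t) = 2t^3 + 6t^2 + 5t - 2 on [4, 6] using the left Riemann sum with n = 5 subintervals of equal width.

Δt = (6 − 4)/5 = 0.4.
Left endpoints: 4, 4.4, 4.8, 5.2, 5.6.
r(4) = 242, r(4.4) = 306.528, r(4.8) = 381.424, r(5.2) = 467.456, r(5.6) = 565.392.
Sum = Δt · [r(4) + r(4.4) + r(4.8) + r(5.2) + r(5.6)].
Sum = 785.12.

785.12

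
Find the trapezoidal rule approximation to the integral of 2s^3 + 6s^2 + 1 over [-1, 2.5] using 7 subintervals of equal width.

57.3125

Δs = (2.5 − (-1))/7 = 0.5.
f(-1) = 5, f(-0.5) = 2.25, f(0) = 1, f(0.5) = 2.75, f(1) = 9, f(1.5) = 21.25, f(2) = 41, f(2.5) = 69.75.
T_7 = (Δs/2)·[f(s_0) + 2f(s_1) + ... + 2f(s_{6}) + f(s_7)].
Sum = 57.3125.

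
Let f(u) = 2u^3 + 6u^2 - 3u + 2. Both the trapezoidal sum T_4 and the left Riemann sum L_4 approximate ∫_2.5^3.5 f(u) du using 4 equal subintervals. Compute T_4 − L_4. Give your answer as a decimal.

T_4 = 103.25.
L_4 = 92.3125.
T_4 − L_4 = 10.9375.

10.9375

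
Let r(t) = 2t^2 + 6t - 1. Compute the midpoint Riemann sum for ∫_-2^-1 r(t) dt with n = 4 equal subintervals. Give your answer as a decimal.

-5.34375

Δt = (-1 − (-2))/4 = 0.25.
Midpoints: -1.875, -1.625, -1.375, -1.125.
r(-1.875) = -5.21875, r(-1.625) = -5.46875, r(-1.375) = -5.46875, r(-1.125) = -5.21875.
Sum = Δt · [r(-1.875) + r(-1.625) + r(-1.375) + r(-1.125)].
Sum = -5.34375.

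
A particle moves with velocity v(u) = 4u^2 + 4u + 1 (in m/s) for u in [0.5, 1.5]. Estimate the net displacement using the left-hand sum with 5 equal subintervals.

8.16

Δu = (1.5 − 0.5)/5 = 0.2.
Left endpoints: 0.5, 0.7, 0.9, 1.1, 1.3.
v(0.5) = 4, v(0.7) = 5.76, v(0.9) = 7.84, v(1.1) = 10.24, v(1.3) = 12.96.
Sum = Δu · [v(0.5) + v(0.7) + v(0.9) + v(1.1) + v(1.3)].
Sum = 8.16.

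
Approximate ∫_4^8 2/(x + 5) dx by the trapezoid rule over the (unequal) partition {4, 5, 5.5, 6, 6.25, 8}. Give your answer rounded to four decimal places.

0.7369

Subinterval widths: 1, 0.5, 0.5, 0.25, 1.75.
f(4) = 2/9, f(5) = 0.2, f(5.5) = 4/21, f(6) = 2/11, f(6.25) = 8/45, f(8) = 2/13.
On each subinterval the trapezoid contributes (Δx_i/2)·[f(x_{i-1}) + f(x_i)].
Sum ≈ 0.7369.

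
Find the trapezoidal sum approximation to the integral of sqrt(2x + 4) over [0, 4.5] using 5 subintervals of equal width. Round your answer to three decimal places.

12.942

Δx = (4.5 − 0)/5 = 0.9.
f(0) ≈ 2.000, f(0.9) ≈ 2.408, f(1.8) ≈ 2.757, f(2.7) ≈ 3.066, f(3.6) ≈ 3.347, f(4.5) ≈ 3.606.
T_5 = (Δx/2)·[f(x_0) + 2f(x_1) + ... + 2f(x_{4}) + f(x_5)].
Sum ≈ 12.942.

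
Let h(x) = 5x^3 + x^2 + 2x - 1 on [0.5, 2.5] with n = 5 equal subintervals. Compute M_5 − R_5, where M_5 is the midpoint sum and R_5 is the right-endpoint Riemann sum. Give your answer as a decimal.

M_5 = 57.29.
R_5 = 76.67.
M_5 − R_5 = -19.38.

-19.38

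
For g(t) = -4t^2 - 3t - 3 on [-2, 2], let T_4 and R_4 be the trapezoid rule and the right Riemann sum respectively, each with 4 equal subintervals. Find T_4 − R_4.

T_4 = -36.
R_4 = -42.
T_4 − R_4 = 6.

6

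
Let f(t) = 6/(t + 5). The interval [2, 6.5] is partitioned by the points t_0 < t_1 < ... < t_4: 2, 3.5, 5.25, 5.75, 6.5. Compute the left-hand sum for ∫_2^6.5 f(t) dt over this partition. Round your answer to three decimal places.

3.232

Subinterval widths: 1.5, 1.75, 0.5, 0.75.
Left endpoints: 2, 3.5, 5.25, 5.75.
f(2) = 6/7, f(3.5) = 12/17, f(5.25) = 24/41, f(5.75) = 24/43.
Sum = Σ Δt_i · f(t_i).
Sum ≈ 3.232.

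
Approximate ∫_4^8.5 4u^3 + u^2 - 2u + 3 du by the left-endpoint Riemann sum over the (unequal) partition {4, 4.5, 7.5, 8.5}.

Subinterval widths: 0.5, 3, 1.
Left endpoints: 4, 4.5, 7.5.
f(4) = 267, f(4.5) = 378.75, f(7.5) = 1731.75.
Sum = Σ Δu_i · f(u_i).
Sum = 3001.5.

3001.5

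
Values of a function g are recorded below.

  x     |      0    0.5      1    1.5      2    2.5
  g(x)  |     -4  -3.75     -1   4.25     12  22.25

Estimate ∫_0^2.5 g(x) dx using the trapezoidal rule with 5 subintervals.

10.3125

Δx = 0.5.
T_5 = (0.5/2)·[(-4) + 2·(-3.75) + 2·(-1) + 2·4.25 + 2·12 + 22.25] = 10.3125.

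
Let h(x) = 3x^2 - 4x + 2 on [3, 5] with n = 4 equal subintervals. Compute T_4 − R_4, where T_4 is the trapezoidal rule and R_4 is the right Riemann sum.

T_4 = 70.25.
R_4 = 80.25.
T_4 − R_4 = -10.

-10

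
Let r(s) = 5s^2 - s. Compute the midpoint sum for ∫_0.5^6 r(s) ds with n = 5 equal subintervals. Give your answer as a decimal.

339.14375

Δs = (6 − 0.5)/5 = 1.1.
Midpoints: 1.05, 2.15, 3.25, 4.35, 5.45.
r(1.05) = 4.4625, r(2.15) = 20.9625, r(3.25) = 49.5625, r(4.35) = 90.2625, r(5.45) = 143.0625.
Sum = Δs · [r(1.05) + r(2.15) + r(3.25) + r(4.35) + r(5.45)].
Sum = 339.14375.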